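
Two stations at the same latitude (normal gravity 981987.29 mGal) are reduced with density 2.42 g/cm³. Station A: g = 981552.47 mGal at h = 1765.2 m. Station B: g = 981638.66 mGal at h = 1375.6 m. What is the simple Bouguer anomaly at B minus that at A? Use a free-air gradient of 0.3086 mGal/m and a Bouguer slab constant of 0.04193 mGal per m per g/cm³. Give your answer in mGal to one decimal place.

Δg_SB(A) = 981552.47 − 981987.29 + 0.3086×1765.2 − 0.04193×2.42×1765.2 = -69.20 mGal
Δg_SB(B) = 981638.66 − 981987.29 + 0.3086×1375.6 − 0.04193×2.42×1375.6 = -63.70 mGal
Difference = -63.70 − (-69.20) = 5.50 mGal

5.5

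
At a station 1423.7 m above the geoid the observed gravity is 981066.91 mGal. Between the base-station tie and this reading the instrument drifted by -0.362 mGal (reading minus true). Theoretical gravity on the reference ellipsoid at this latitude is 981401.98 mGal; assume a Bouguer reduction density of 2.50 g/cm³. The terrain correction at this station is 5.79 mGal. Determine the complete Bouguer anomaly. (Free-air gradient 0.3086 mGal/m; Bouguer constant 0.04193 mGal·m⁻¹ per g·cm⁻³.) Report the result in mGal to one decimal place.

Drift-corrected reading = 981066.91 − (-0.362) = 981067.272 mGal
Free-air correction = 0.3086 × 1423.7 = 439.35 mGal
Free-air anomaly = 981067.272 − 981401.98 + (439.35) = 104.642 mGal
Bouguer slab correction = 0.04193 × 2.50 × 1423.7 = 149.24 mGal
Simple Bouguer anomaly = 104.642 − (149.24) = -44.598 mGal
Complete Bouguer anomaly = -44.598 + 5.79 = -38.808 mGal

-38.8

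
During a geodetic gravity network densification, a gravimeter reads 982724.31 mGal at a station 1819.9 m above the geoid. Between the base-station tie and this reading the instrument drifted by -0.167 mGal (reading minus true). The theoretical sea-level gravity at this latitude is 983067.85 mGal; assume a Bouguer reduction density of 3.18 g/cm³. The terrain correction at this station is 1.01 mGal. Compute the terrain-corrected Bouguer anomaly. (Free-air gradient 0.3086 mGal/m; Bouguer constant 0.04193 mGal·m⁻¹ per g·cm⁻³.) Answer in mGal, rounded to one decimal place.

-23.4

Drift-corrected reading = 982724.31 − (-0.167) = 982724.477 mGal
Free-air correction = 0.3086 × 1819.9 = 561.62 mGal
Free-air anomaly = 982724.477 − 983067.85 + (561.62) = 218.247 mGal
Bouguer slab correction = 0.04193 × 3.18 × 1819.9 = 242.66 mGal
Simple Bouguer anomaly = 218.247 − (242.66) = -24.413 mGal
Complete Bouguer anomaly = -24.413 + 1.01 = -23.403 mGal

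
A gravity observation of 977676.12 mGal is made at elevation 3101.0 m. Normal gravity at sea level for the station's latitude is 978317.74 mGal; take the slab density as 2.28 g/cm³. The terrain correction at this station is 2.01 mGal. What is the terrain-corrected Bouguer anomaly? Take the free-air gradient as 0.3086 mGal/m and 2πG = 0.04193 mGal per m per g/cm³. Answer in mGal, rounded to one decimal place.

20.9

Free-air correction = 0.3086 × 3101.0 = 956.97 mGal
Free-air anomaly = 977676.12 − 978317.74 + (956.97) = 315.35 mGal
Bouguer slab correction = 0.04193 × 2.28 × 3101.0 = 296.46 mGal
Simple Bouguer anomaly = 315.35 − (296.46) = 18.89 mGal
Complete Bouguer anomaly = 18.89 + 2.01 = 20.90 mGal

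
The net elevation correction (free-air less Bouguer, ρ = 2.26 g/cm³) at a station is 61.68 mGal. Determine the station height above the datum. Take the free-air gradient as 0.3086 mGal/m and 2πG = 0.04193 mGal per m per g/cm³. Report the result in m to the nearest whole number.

Combined gradient = 0.3086 − 0.04193 × 2.26 = 0.2138382 mGal/m
h = 61.68 / 0.2138382 = 288.44 m

288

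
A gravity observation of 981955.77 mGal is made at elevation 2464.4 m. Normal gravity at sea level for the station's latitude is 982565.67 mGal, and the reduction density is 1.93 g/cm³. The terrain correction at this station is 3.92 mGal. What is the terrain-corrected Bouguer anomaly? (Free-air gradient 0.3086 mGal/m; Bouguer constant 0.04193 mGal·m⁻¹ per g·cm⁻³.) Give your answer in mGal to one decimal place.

-44.9

Free-air correction = 0.3086 × 2464.4 = 760.51 mGal
Free-air anomaly = 981955.77 − 982565.67 + (760.51) = 150.61 mGal
Bouguer slab correction = 0.04193 × 1.93 × 2464.4 = 199.43 mGal
Simple Bouguer anomaly = 150.61 − (199.43) = -48.82 mGal
Complete Bouguer anomaly = -48.82 + 3.92 = -44.90 mGal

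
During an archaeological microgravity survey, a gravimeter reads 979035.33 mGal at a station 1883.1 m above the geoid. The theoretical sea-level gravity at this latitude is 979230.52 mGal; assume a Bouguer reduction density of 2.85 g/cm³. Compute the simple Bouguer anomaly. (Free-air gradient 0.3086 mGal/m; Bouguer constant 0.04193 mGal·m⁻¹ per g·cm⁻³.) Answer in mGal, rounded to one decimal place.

Free-air correction = 0.3086 × 1883.1 = 581.12 mGal
Free-air anomaly = 979035.33 − 979230.52 + (581.12) = 385.93 mGal
Bouguer slab correction = 0.04193 × 2.85 × 1883.1 = 225.03 mGal
Simple Bouguer anomaly = 385.93 − (225.03) = 160.90 mGal

160.9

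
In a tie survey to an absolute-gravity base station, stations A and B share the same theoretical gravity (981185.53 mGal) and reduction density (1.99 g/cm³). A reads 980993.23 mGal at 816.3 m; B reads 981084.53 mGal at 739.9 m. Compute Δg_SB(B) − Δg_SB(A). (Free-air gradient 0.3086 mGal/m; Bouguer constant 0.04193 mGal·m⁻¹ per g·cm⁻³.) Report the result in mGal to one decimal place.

74.1

Δg_SB(A) = 980993.23 − 981185.53 + 0.3086×816.3 − 0.04193×1.99×816.3 = -8.50 mGal
Δg_SB(B) = 981084.53 − 981185.53 + 0.3086×739.9 − 0.04193×1.99×739.9 = 65.60 mGal
Difference = 65.60 − (-8.50) = 74.10 mGal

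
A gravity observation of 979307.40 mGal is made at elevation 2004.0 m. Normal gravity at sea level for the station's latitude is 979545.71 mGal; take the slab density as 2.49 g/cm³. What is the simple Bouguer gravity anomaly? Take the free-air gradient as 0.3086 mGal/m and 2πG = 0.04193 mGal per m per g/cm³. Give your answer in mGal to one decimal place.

170.9

Free-air correction = 0.3086 × 2004.0 = 618.43 mGal
Free-air anomaly = 979307.40 − 979545.71 + (618.43) = 380.12 mGal
Bouguer slab correction = 0.04193 × 2.49 × 2004.0 = 209.23 mGal
Simple Bouguer anomaly = 380.12 − (209.23) = 170.89 mGal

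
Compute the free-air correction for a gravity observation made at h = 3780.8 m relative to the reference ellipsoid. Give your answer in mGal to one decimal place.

1166.8

Free-air correction = 0.3086 × 3780.8 = 1166.8 mGal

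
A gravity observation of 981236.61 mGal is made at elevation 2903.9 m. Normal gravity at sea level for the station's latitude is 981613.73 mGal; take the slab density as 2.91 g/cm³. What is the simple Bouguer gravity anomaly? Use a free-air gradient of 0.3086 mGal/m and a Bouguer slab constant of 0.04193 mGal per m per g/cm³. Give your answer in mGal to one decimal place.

164.7

Free-air correction = 0.3086 × 2903.9 = 896.14 mGal
Free-air anomaly = 981236.61 − 981613.73 + (896.14) = 519.02 mGal
Bouguer slab correction = 0.04193 × 2.91 × 2903.9 = 354.32 mGal
Simple Bouguer anomaly = 519.02 − (354.32) = 164.70 mGal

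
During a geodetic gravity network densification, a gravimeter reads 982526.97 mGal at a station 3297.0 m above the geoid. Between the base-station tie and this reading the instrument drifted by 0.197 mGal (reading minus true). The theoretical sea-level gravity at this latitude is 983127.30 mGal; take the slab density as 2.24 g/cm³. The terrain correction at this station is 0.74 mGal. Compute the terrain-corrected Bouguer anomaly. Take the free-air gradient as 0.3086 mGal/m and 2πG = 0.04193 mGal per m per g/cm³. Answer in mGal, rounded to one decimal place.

Drift-corrected reading = 982526.97 − (0.197) = 982526.773 mGal
Free-air correction = 0.3086 × 3297.0 = 1017.45 mGal
Free-air anomaly = 982526.773 − 983127.30 + (1017.45) = 416.923 mGal
Bouguer slab correction = 0.04193 × 2.24 × 3297.0 = 309.66 mGal
Simple Bouguer anomaly = 416.923 − (309.66) = 107.263 mGal
Complete Bouguer anomaly = 107.263 + 0.74 = 108.003 mGal

108.0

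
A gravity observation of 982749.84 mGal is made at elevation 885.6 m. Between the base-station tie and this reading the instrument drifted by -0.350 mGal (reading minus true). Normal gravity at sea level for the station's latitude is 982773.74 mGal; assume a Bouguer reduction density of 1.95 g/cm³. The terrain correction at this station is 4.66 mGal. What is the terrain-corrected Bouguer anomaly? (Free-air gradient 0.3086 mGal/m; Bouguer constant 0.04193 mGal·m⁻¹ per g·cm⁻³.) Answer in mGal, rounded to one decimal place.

Drift-corrected reading = 982749.84 − (-0.350) = 982750.190 mGal
Free-air correction = 0.3086 × 885.6 = 273.30 mGal
Free-air anomaly = 982750.190 − 982773.74 + (273.30) = 249.750 mGal
Bouguer slab correction = 0.04193 × 1.95 × 885.6 = 72.41 mGal
Simple Bouguer anomaly = 249.750 − (72.41) = 177.340 mGal
Complete Bouguer anomaly = 177.340 + 4.66 = 182.000 mGal

182.0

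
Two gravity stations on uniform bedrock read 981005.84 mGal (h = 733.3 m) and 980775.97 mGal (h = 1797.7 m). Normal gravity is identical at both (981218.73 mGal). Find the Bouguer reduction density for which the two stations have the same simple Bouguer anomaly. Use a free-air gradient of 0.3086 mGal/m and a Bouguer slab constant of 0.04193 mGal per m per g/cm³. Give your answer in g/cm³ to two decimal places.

Δg_obs = 980775.97 − 981005.84 = -229.87 mGal over Δh = 1797.7 − 733.3 = 1064.4 m
Equal Bouguer anomalies ⇒ Δg_obs + (0.3086 − 0.04193ρ)·Δh = 0
0.3086 − 0.04193ρ = −Δg_obs/Δh = 0.21596
ρ = (0.3086 − 0.21596) / 0.04193 = 2.21 g/cm³

2.21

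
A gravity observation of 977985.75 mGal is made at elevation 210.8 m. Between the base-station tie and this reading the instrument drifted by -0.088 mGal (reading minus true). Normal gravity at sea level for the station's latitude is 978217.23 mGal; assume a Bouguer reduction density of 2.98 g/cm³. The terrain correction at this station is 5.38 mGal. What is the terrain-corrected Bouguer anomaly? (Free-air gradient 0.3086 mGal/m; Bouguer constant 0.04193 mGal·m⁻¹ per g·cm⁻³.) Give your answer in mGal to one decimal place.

-187.3

Drift-corrected reading = 977985.75 − (-0.088) = 977985.838 mGal
Free-air correction = 0.3086 × 210.8 = 65.05 mGal
Free-air anomaly = 977985.838 − 978217.23 + (65.05) = -166.342 mGal
Bouguer slab correction = 0.04193 × 2.98 × 210.8 = 26.34 mGal
Simple Bouguer anomaly = -166.342 − (26.34) = -192.682 mGal
Complete Bouguer anomaly = -192.682 + 5.38 = -187.302 mGal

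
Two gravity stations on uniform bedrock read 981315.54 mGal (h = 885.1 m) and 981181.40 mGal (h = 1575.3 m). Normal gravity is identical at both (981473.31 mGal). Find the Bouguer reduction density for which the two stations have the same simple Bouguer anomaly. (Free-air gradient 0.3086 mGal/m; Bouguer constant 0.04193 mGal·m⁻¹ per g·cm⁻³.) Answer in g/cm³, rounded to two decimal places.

2.72

Δg_obs = 981181.40 − 981315.54 = -134.14 mGal over Δh = 1575.3 − 885.1 = 690.2 m
Equal Bouguer anomalies ⇒ Δg_obs + (0.3086 − 0.04193ρ)·Δh = 0
0.3086 − 0.04193ρ = −Δg_obs/Δh = 0.19435
ρ = (0.3086 − 0.19435) / 0.04193 = 2.72 g/cm³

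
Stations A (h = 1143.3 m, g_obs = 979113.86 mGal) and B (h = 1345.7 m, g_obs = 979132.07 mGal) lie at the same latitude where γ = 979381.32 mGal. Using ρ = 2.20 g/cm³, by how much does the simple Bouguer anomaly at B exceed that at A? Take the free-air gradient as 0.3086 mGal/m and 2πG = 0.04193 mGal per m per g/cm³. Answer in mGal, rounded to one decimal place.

62.0

Δg_SB(A) = 979113.86 − 979381.32 + 0.3086×1143.3 − 0.04193×2.20×1143.3 = -20.10 mGal
Δg_SB(B) = 979132.07 − 979381.32 + 0.3086×1345.7 − 0.04193×2.20×1345.7 = 41.90 mGal
Difference = 41.90 − (-20.10) = 62.00 mGal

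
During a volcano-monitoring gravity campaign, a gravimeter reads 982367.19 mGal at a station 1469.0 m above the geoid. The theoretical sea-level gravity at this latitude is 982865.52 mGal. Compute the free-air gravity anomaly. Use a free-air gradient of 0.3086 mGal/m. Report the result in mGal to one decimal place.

-45.0

Free-air correction = 0.3086 × 1469.0 = 453.33 mGal
Free-air anomaly = 982367.19 − 982865.52 + (453.33) = -45.00 mGal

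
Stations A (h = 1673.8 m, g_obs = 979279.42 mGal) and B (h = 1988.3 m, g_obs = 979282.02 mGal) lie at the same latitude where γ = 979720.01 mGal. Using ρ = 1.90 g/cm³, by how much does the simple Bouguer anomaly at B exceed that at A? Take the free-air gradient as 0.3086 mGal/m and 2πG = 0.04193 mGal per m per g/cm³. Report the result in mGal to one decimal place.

Δg_SB(A) = 979279.42 − 979720.01 + 0.3086×1673.8 − 0.04193×1.90×1673.8 = -57.40 mGal
Δg_SB(B) = 979282.02 − 979720.01 + 0.3086×1988.3 − 0.04193×1.90×1988.3 = 17.20 mGal
Difference = 17.20 − (-57.40) = 74.60 mGal

74.6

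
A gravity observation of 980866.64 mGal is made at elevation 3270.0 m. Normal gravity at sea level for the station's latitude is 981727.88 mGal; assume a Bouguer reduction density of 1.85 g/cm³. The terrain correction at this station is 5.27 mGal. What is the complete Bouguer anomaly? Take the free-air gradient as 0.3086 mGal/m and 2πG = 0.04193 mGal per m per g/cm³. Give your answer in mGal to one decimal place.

Free-air correction = 0.3086 × 3270.0 = 1009.12 mGal
Free-air anomaly = 980866.64 − 981727.88 + (1009.12) = 147.88 mGal
Bouguer slab correction = 0.04193 × 1.85 × 3270.0 = 253.66 mGal
Simple Bouguer anomaly = 147.88 − (253.66) = -105.78 mGal
Complete Bouguer anomaly = -105.78 + 5.27 = -100.51 mGal

-100.5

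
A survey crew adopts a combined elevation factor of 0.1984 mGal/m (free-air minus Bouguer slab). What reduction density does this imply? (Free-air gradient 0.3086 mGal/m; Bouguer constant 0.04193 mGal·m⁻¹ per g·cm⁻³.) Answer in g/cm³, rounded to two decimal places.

2.63

0.1984 = 0.3086 − 0.04193 × ρ
ρ = (0.3086 − 0.1984) / 0.04193 = 2.63 g/cm³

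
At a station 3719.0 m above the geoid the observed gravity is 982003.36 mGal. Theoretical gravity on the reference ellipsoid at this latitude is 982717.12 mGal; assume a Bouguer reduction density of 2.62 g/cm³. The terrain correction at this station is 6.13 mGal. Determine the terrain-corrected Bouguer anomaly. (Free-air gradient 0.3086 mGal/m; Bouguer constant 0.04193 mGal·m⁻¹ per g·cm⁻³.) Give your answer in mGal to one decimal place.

Free-air correction = 0.3086 × 3719.0 = 1147.68 mGal
Free-air anomaly = 982003.36 − 982717.12 + (1147.68) = 433.92 mGal
Bouguer slab correction = 0.04193 × 2.62 × 3719.0 = 408.56 mGal
Simple Bouguer anomaly = 433.92 − (408.56) = 25.36 mGal
Complete Bouguer anomaly = 25.36 + 6.13 = 31.49 mGal

31.5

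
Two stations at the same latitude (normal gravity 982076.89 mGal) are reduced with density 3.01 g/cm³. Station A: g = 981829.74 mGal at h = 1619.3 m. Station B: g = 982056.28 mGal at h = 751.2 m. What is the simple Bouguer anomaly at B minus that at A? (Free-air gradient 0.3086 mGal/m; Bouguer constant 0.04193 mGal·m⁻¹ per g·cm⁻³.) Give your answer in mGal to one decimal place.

68.2

Δg_SB(A) = 981829.74 − 982076.89 + 0.3086×1619.3 − 0.04193×3.01×1619.3 = 48.20 mGal
Δg_SB(B) = 982056.28 − 982076.89 + 0.3086×751.2 − 0.04193×3.01×751.2 = 116.40 mGal
Difference = 116.40 − (48.20) = 68.20 mGal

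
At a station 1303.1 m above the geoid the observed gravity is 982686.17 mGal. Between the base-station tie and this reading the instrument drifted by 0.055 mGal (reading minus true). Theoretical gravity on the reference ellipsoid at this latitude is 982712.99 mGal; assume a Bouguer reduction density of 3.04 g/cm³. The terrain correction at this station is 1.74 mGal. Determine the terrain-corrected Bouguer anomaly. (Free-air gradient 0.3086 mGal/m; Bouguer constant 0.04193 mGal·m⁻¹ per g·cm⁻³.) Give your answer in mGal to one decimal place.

210.9

Drift-corrected reading = 982686.17 − (0.055) = 982686.115 mGal
Free-air correction = 0.3086 × 1303.1 = 402.14 mGal
Free-air anomaly = 982686.115 − 982712.99 + (402.14) = 375.265 mGal
Bouguer slab correction = 0.04193 × 3.04 × 1303.1 = 166.10 mGal
Simple Bouguer anomaly = 375.265 − (166.10) = 209.165 mGal
Complete Bouguer anomaly = 209.165 + 1.74 = 210.905 mGal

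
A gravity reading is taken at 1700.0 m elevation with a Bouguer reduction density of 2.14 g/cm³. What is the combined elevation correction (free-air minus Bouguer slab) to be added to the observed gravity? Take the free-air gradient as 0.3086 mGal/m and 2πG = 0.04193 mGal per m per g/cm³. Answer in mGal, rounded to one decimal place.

Combined gradient = 0.3086 − 0.04193 × 2.14 = 0.2188698 mGal/m
Combined elevation correction = 0.2188698 × 1700.0 = 372.1 mGal

372.1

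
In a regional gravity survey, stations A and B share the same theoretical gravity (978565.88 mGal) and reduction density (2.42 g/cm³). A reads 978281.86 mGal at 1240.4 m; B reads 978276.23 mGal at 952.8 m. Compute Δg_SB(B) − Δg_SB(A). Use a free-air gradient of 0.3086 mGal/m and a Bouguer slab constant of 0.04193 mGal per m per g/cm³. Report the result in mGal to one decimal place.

Δg_SB(A) = 978281.86 − 978565.88 + 0.3086×1240.4 − 0.04193×2.42×1240.4 = -27.10 mGal
Δg_SB(B) = 978276.23 − 978565.88 + 0.3086×952.8 − 0.04193×2.42×952.8 = -92.30 mGal
Difference = -92.30 − (-27.10) = -65.20 mGal

-65.2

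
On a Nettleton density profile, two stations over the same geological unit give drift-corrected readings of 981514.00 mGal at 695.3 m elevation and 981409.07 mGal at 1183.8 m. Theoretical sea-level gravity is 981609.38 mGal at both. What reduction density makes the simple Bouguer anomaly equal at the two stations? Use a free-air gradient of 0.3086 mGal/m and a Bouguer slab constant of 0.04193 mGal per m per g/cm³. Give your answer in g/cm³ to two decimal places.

Δg_obs = 981409.07 − 981514.00 = -104.93 mGal over Δh = 1183.8 − 695.3 = 488.5 m
Equal Bouguer anomalies ⇒ Δg_obs + (0.3086 − 0.04193ρ)·Δh = 0
0.3086 − 0.04193ρ = −Δg_obs/Δh = 0.21480
ρ = (0.3086 − 0.21480) / 0.04193 = 2.24 g/cm³

2.24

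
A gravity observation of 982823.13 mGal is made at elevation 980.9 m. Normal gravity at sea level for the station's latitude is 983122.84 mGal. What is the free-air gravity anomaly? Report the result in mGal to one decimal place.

3.0

Free-air correction = 0.3086 × 980.9 = 302.71 mGal
Free-air anomaly = 982823.13 − 983122.84 + (302.71) = 3.00 mGal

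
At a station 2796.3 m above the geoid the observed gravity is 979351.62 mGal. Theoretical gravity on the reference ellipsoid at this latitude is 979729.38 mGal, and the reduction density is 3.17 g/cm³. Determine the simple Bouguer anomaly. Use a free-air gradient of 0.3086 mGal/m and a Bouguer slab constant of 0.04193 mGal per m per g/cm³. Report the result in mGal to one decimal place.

Free-air correction = 0.3086 × 2796.3 = 862.94 mGal
Free-air anomaly = 979351.62 − 979729.38 + (862.94) = 485.18 mGal
Bouguer slab correction = 0.04193 × 3.17 × 2796.3 = 371.68 mGal
Simple Bouguer anomaly = 485.18 − (371.68) = 113.50 mGal

113.5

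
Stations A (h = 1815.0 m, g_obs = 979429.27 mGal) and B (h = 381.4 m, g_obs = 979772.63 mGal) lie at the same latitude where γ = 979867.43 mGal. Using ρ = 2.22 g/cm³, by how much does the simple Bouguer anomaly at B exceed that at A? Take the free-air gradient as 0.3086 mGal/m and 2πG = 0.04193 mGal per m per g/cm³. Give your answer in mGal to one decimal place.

Δg_SB(A) = 979429.27 − 979867.43 + 0.3086×1815.0 − 0.04193×2.22×1815.0 = -47.00 mGal
Δg_SB(B) = 979772.63 − 979867.43 + 0.3086×381.4 − 0.04193×2.22×381.4 = -12.60 mGal
Difference = -12.60 − (-47.00) = 34.40 mGal

34.4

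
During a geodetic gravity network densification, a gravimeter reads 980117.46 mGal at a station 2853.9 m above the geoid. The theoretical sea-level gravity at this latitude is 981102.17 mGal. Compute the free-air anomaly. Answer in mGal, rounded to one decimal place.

-104.0

Free-air correction = 0.3086 × 2853.9 = 880.71 mGal
Free-air anomaly = 980117.46 − 981102.17 + (880.71) = -104.00 mGal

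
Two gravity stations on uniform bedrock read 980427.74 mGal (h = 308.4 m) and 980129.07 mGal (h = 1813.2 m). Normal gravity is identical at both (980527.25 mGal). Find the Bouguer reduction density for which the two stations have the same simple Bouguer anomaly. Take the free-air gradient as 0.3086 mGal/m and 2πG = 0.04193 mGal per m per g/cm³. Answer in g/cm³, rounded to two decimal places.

2.63

Δg_obs = 980129.07 − 980427.74 = -298.67 mGal over Δh = 1813.2 − 308.4 = 1504.8 m
Equal Bouguer anomalies ⇒ Δg_obs + (0.3086 − 0.04193ρ)·Δh = 0
0.3086 − 0.04193ρ = −Δg_obs/Δh = 0.19848
ρ = (0.3086 − 0.19848) / 0.04193 = 2.63 g/cm³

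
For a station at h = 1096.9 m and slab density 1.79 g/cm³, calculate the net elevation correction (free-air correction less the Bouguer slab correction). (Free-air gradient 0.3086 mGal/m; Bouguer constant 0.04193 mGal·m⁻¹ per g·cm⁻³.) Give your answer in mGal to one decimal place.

256.2

Combined gradient = 0.3086 − 0.04193 × 1.79 = 0.2335453 mGal/m
Combined elevation correction = 0.2335453 × 1096.9 = 256.2 mGal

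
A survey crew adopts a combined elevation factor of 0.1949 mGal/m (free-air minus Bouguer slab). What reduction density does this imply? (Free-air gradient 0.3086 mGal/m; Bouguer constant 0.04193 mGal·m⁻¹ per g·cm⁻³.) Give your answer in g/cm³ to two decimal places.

0.1949 = 0.3086 − 0.04193 × ρ
ρ = (0.3086 − 0.1949) / 0.04193 = 2.71 g/cm³

2.71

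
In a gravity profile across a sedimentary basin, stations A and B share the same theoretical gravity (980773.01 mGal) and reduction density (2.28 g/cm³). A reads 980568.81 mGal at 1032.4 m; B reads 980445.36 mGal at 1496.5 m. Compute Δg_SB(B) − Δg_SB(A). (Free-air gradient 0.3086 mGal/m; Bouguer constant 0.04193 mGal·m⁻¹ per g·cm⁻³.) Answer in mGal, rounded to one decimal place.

-24.6

Δg_SB(A) = 980568.81 − 980773.01 + 0.3086×1032.4 − 0.04193×2.28×1032.4 = 15.70 mGal
Δg_SB(B) = 980445.36 − 980773.01 + 0.3086×1496.5 − 0.04193×2.28×1496.5 = -8.90 mGal
Difference = -8.90 − (15.70) = -24.60 mGal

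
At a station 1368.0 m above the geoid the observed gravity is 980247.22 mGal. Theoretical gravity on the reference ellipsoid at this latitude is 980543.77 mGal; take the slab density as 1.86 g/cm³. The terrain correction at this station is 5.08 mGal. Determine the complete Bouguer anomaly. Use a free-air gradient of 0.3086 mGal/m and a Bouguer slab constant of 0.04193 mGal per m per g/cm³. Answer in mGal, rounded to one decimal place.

Free-air correction = 0.3086 × 1368.0 = 422.16 mGal
Free-air anomaly = 980247.22 − 980543.77 + (422.16) = 125.61 mGal
Bouguer slab correction = 0.04193 × 1.86 × 1368.0 = 106.69 mGal
Simple Bouguer anomaly = 125.61 − (106.69) = 18.92 mGal
Complete Bouguer anomaly = 18.92 + 5.08 = 24.00 mGal

24.0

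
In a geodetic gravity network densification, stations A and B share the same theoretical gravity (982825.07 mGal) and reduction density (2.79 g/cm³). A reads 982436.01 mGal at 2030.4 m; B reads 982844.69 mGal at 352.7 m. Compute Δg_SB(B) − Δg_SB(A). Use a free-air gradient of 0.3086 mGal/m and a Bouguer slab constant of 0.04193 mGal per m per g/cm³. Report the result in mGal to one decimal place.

Δg_SB(A) = 982436.01 − 982825.07 + 0.3086×2030.4 − 0.04193×2.79×2030.4 = 0.00 mGal
Δg_SB(B) = 982844.69 − 982825.07 + 0.3086×352.7 − 0.04193×2.79×352.7 = 87.20 mGal
Difference = 87.20 − (0.00) = 87.20 mGal

87.2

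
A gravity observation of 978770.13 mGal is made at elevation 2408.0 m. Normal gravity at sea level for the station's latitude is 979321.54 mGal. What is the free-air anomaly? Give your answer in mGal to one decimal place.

191.7

Free-air correction = 0.3086 × 2408.0 = 743.11 mGal
Free-air anomaly = 978770.13 − 979321.54 + (743.11) = 191.70 mGal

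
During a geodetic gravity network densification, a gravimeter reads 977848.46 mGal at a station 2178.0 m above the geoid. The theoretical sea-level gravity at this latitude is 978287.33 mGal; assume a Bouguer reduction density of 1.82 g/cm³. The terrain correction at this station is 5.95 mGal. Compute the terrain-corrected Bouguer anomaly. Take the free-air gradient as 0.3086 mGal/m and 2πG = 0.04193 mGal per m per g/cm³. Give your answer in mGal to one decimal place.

73.0

Free-air correction = 0.3086 × 2178.0 = 672.13 mGal
Free-air anomaly = 977848.46 − 978287.33 + (672.13) = 233.26 mGal
Bouguer slab correction = 0.04193 × 1.82 × 2178.0 = 166.21 mGal
Simple Bouguer anomaly = 233.26 − (166.21) = 67.05 mGal
Complete Bouguer anomaly = 67.05 + 5.95 = 73.00 mGal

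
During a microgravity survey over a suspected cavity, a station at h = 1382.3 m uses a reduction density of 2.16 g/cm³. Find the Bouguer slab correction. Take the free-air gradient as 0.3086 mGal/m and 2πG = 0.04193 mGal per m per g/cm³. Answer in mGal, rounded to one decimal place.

125.2

Bouguer slab correction = 0.04193 × 2.16 × 1382.3 = 125.2 mGal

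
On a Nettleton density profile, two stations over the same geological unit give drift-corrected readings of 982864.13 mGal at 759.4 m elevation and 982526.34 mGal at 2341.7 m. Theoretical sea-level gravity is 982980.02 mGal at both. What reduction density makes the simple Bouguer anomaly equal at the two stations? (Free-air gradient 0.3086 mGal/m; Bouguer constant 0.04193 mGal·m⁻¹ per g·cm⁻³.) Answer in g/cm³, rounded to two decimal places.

Δg_obs = 982526.34 − 982864.13 = -337.79 mGal over Δh = 2341.7 − 759.4 = 1582.3 m
Equal Bouguer anomalies ⇒ Δg_obs + (0.3086 − 0.04193ρ)·Δh = 0
0.3086 − 0.04193ρ = −Δg_obs/Δh = 0.21348
ρ = (0.3086 − 0.21348) / 0.04193 = 2.27 g/cm³

2.27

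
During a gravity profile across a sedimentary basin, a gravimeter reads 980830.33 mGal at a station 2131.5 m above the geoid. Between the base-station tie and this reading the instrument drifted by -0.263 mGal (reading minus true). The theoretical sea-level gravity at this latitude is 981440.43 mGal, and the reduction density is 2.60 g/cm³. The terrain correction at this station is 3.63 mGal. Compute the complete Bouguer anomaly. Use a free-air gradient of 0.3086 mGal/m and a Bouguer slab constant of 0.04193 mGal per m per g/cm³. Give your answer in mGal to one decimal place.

Drift-corrected reading = 980830.33 − (-0.263) = 980830.593 mGal
Free-air correction = 0.3086 × 2131.5 = 657.78 mGal
Free-air anomaly = 980830.593 − 981440.43 + (657.78) = 47.943 mGal
Bouguer slab correction = 0.04193 × 2.60 × 2131.5 = 232.37 mGal
Simple Bouguer anomaly = 47.943 − (232.37) = -184.427 mGal
Complete Bouguer anomaly = -184.427 + 3.63 = -180.797 mGal

-180.8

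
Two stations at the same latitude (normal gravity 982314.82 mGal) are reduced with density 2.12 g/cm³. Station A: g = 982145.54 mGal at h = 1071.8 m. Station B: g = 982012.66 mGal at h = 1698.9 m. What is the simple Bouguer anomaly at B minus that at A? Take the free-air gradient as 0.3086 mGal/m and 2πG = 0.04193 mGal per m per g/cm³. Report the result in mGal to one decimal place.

4.9

Δg_SB(A) = 982145.54 − 982314.82 + 0.3086×1071.8 − 0.04193×2.12×1071.8 = 66.20 mGal
Δg_SB(B) = 982012.66 − 982314.82 + 0.3086×1698.9 − 0.04193×2.12×1698.9 = 71.10 mGal
Difference = 71.10 − (66.20) = 4.90 mGal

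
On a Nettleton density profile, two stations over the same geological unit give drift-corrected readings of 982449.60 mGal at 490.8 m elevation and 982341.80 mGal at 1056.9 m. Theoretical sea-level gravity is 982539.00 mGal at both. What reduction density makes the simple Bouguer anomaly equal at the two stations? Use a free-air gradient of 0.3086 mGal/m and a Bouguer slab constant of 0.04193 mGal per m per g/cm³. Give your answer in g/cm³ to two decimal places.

2.82

Δg_obs = 982341.80 − 982449.60 = -107.80 mGal over Δh = 1056.9 − 490.8 = 566.1 m
Equal Bouguer anomalies ⇒ Δg_obs + (0.3086 − 0.04193ρ)·Δh = 0
0.3086 − 0.04193ρ = −Δg_obs/Δh = 0.19043
ρ = (0.3086 − 0.19043) / 0.04193 = 2.82 g/cm³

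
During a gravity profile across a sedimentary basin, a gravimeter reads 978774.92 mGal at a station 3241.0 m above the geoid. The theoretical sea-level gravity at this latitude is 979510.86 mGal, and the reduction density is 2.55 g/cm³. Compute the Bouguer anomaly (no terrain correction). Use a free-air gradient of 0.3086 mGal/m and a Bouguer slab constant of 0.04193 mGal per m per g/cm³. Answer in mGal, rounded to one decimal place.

-82.3

Free-air correction = 0.3086 × 3241.0 = 1000.17 mGal
Free-air anomaly = 978774.92 − 979510.86 + (1000.17) = 264.23 mGal
Bouguer slab correction = 0.04193 × 2.55 × 3241.0 = 346.53 mGal
Simple Bouguer anomaly = 264.23 − (346.53) = -82.30 mGal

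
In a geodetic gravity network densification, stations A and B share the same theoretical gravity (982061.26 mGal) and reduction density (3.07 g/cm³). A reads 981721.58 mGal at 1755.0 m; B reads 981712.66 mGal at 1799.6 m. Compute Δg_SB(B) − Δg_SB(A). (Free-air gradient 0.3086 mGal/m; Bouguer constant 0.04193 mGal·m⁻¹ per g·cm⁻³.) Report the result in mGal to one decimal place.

-0.9

Δg_SB(A) = 981721.58 − 982061.26 + 0.3086×1755.0 − 0.04193×3.07×1755.0 = -24.00 mGal
Δg_SB(B) = 981712.66 − 982061.26 + 0.3086×1799.6 − 0.04193×3.07×1799.6 = -24.90 mGal
Difference = -24.90 − (-24.00) = -0.90 mGal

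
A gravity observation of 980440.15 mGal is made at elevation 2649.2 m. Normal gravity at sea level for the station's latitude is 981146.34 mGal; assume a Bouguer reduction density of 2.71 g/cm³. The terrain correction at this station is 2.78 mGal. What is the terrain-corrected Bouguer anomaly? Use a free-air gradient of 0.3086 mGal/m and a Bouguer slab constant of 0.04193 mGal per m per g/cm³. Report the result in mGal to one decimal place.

Free-air correction = 0.3086 × 2649.2 = 817.54 mGal
Free-air anomaly = 980440.15 − 981146.34 + (817.54) = 111.35 mGal
Bouguer slab correction = 0.04193 × 2.71 × 2649.2 = 301.03 mGal
Simple Bouguer anomaly = 111.35 − (301.03) = -189.68 mGal
Complete Bouguer anomaly = -189.68 + 2.78 = -186.90 mGal

-186.9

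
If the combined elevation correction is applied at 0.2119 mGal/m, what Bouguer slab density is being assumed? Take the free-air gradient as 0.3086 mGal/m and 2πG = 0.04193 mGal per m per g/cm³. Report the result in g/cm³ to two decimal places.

2.31

0.2119 = 0.3086 − 0.04193 × ρ
ρ = (0.3086 − 0.2119) / 0.04193 = 2.31 g/cm³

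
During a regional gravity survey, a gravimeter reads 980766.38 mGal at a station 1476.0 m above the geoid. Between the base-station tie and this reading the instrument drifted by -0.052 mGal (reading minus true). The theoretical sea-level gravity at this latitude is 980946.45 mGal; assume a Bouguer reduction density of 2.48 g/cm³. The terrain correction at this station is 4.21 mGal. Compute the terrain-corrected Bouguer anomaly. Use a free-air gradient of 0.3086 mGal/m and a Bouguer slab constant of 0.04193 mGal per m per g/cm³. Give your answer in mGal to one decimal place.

126.2

Drift-corrected reading = 980766.38 − (-0.052) = 980766.432 mGal
Free-air correction = 0.3086 × 1476.0 = 455.49 mGal
Free-air anomaly = 980766.432 − 980946.45 + (455.49) = 275.472 mGal
Bouguer slab correction = 0.04193 × 2.48 × 1476.0 = 153.48 mGal
Simple Bouguer anomaly = 275.472 − (153.48) = 121.992 mGal
Complete Bouguer anomaly = 121.992 + 4.21 = 126.202 mGal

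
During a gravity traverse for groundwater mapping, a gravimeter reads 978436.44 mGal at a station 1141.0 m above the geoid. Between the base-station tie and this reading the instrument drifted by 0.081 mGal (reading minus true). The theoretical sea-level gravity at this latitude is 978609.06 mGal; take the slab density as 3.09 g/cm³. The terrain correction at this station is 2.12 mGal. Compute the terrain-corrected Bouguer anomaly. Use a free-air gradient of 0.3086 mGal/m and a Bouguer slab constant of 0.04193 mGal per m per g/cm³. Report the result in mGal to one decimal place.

Drift-corrected reading = 978436.44 − (0.081) = 978436.359 mGal
Free-air correction = 0.3086 × 1141.0 = 352.11 mGal
Free-air anomaly = 978436.359 − 978609.06 + (352.11) = 179.409 mGal
Bouguer slab correction = 0.04193 × 3.09 × 1141.0 = 147.83 mGal
Simple Bouguer anomaly = 179.409 − (147.83) = 31.579 mGal
Complete Bouguer anomaly = 31.579 + 2.12 = 33.699 mGal

33.7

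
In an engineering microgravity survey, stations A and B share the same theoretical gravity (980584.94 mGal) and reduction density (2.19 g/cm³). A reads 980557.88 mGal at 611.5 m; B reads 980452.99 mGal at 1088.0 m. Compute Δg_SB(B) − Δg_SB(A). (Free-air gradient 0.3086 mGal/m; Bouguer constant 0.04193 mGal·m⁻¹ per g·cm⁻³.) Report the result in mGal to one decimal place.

-1.6

Δg_SB(A) = 980557.88 − 980584.94 + 0.3086×611.5 − 0.04193×2.19×611.5 = 105.50 mGal
Δg_SB(B) = 980452.99 − 980584.94 + 0.3086×1088.0 − 0.04193×2.19×1088.0 = 103.90 mGal
Difference = 103.90 − (105.50) = -1.60 mGal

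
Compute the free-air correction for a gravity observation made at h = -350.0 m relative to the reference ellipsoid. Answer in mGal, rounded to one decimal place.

Free-air correction = 0.3086 × -350.0 = -108.0 mGal

-108.0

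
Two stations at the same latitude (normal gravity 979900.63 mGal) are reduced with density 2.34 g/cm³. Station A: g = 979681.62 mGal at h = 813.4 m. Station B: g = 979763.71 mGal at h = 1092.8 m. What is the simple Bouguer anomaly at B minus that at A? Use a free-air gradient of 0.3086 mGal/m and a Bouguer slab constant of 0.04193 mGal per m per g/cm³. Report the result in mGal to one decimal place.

Δg_SB(A) = 979681.62 − 979900.63 + 0.3086×813.4 − 0.04193×2.34×813.4 = -47.80 mGal
Δg_SB(B) = 979763.71 − 979900.63 + 0.3086×1092.8 − 0.04193×2.34×1092.8 = 93.10 mGal
Difference = 93.10 − (-47.80) = 140.90 mGal

140.9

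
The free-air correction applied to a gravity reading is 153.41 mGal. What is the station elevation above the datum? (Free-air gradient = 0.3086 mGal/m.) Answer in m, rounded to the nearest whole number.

h = 153.41 / 0.3086 = 497.12 m

497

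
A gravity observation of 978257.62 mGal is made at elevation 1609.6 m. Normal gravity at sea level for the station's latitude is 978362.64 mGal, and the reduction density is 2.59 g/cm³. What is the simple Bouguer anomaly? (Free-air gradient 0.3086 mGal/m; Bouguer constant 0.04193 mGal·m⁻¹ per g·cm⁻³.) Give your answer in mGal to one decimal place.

Free-air correction = 0.3086 × 1609.6 = 496.72 mGal
Free-air anomaly = 978257.62 − 978362.64 + (496.72) = 391.70 mGal
Bouguer slab correction = 0.04193 × 2.59 × 1609.6 = 174.80 mGal
Simple Bouguer anomaly = 391.70 − (174.80) = 216.90 mGal

216.9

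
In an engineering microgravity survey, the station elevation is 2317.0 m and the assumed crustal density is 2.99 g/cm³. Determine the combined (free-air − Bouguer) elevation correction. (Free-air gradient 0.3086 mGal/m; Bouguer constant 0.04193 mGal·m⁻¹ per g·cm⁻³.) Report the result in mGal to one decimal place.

Combined gradient = 0.3086 − 0.04193 × 2.99 = 0.1832293 mGal/m
Combined elevation correction = 0.1832293 × 2317.0 = 424.5 mGal

424.5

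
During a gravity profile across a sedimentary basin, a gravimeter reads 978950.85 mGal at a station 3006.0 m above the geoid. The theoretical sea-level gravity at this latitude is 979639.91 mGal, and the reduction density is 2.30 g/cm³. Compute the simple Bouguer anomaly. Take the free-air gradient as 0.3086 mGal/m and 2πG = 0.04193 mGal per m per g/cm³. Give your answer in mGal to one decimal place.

Free-air correction = 0.3086 × 3006.0 = 927.65 mGal
Free-air anomaly = 978950.85 − 979639.91 + (927.65) = 238.59 mGal
Bouguer slab correction = 0.04193 × 2.30 × 3006.0 = 289.90 mGal
Simple Bouguer anomaly = 238.59 − (289.90) = -51.31 mGal

-51.3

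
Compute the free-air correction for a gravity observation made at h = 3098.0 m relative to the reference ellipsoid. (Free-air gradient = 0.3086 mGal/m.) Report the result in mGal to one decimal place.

Free-air correction = 0.3086 × 3098.0 = 956.0 mGal

956.0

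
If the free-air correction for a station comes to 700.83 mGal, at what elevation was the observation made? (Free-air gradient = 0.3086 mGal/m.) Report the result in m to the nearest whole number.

h = 700.83 / 0.3086 = 2271.00 m

2271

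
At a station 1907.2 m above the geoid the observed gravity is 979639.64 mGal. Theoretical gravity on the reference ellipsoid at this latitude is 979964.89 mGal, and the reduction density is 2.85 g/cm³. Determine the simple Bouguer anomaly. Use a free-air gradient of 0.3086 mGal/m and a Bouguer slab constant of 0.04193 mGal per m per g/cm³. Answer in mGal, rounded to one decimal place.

35.4

Free-air correction = 0.3086 × 1907.2 = 588.56 mGal
Free-air anomaly = 979639.64 − 979964.89 + (588.56) = 263.31 mGal
Bouguer slab correction = 0.04193 × 2.85 × 1907.2 = 227.91 mGal
Simple Bouguer anomaly = 263.31 − (227.91) = 35.40 mGal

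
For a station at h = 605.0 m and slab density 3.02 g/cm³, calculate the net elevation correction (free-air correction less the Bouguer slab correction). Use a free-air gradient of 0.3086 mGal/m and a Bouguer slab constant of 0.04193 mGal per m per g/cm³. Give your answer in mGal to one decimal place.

110.1

Combined gradient = 0.3086 − 0.04193 × 3.02 = 0.1819714 mGal/m
Combined elevation correction = 0.1819714 × 605.0 = 110.1 mGal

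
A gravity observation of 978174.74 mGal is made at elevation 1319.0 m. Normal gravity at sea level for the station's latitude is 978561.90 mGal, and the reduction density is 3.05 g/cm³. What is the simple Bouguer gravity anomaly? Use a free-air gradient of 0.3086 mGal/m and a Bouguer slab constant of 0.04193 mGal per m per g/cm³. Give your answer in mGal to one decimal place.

Free-air correction = 0.3086 × 1319.0 = 407.04 mGal
Free-air anomaly = 978174.74 − 978561.90 + (407.04) = 19.88 mGal
Bouguer slab correction = 0.04193 × 3.05 × 1319.0 = 168.68 mGal
Simple Bouguer anomaly = 19.88 − (168.68) = -148.80 mGal

-148.8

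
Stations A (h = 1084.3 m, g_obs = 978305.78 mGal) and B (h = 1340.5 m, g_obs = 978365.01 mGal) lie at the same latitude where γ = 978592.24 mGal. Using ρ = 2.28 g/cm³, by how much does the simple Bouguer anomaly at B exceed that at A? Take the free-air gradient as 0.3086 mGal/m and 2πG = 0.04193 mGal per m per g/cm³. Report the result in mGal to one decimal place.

Δg_SB(A) = 978305.78 − 978592.24 + 0.3086×1084.3 − 0.04193×2.28×1084.3 = -55.50 mGal
Δg_SB(B) = 978365.01 − 978592.24 + 0.3086×1340.5 − 0.04193×2.28×1340.5 = 58.30 mGal
Difference = 58.30 − (-55.50) = 113.80 mGal

113.8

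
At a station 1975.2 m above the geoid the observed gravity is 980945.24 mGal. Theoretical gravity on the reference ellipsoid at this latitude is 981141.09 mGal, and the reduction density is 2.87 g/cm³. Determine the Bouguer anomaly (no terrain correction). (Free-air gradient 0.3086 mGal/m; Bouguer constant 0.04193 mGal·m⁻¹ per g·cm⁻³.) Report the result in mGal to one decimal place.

176.0

Free-air correction = 0.3086 × 1975.2 = 609.55 mGal
Free-air anomaly = 980945.24 − 981141.09 + (609.55) = 413.70 mGal
Bouguer slab correction = 0.04193 × 2.87 × 1975.2 = 237.69 mGal
Simple Bouguer anomaly = 413.70 − (237.69) = 176.01 mGal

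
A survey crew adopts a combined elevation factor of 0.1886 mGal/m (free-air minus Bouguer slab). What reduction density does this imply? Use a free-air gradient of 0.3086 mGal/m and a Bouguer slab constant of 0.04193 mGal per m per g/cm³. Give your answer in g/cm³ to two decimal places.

2.86

0.1886 = 0.3086 − 0.04193 × ρ
ρ = (0.3086 − 0.1886) / 0.04193 = 2.86 g/cm³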